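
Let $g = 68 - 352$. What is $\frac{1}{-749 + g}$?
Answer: $- \frac{1}{1033} \approx -0.00096805$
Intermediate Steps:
$g = -284$
$\frac{1}{-749 + g} = \frac{1}{-749 - 284} = \frac{1}{-1033} = - \frac{1}{1033}$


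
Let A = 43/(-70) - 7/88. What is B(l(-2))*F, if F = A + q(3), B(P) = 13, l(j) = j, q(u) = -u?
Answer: -147901/3080 ≈ -48.020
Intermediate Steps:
A = -2137/3080 (A = 43*(-1/70) - 7*1/88 = -43/70 - 7/88 = -2137/3080 ≈ -0.69383)
F = -11377/3080 (F = -2137/3080 - 1*3 = -2137/3080 - 3 = -11377/3080 ≈ -3.6938)
B(l(-2))*F = 13*(-11377/3080) = -147901/3080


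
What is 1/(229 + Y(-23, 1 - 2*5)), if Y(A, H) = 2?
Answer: 1/231 ≈ 0.0043290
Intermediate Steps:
1/(229 + Y(-23, 1 - 2*5)) = 1/(229 + 2) = 1/231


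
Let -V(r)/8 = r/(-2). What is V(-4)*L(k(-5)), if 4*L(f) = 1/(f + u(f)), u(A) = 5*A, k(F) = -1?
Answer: ⅔ ≈ 0.66667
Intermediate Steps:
L(f) = 1/(24*f) (L(f) = 1/(4*(f + 5*f)) = 1/(4*((6*f))) = (1/(6*f))/4 = 1/(24*f))
V(r) = 4*r (V(r) = -8*r/(-2) = -8*r*(-1)/2 = -(-4)*r = 4*r)
V(-4)*L(k(-5)) = (4*(-4))*((1/24)/(-1)) = -2*(-1)/3 = -16*(-1/24) = ⅔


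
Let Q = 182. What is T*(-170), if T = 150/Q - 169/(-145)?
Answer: -892636/2639 ≈ -338.25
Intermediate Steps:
T = 26254/13195 (T = 150/182 - 169/(-145) = 150*(1/182) - 169*(-1/145) = 75/91 + 169/145 = 26254/13195 ≈ 1.9897)
T*(-170) = (26254/13195)*(-170) = -892636/2639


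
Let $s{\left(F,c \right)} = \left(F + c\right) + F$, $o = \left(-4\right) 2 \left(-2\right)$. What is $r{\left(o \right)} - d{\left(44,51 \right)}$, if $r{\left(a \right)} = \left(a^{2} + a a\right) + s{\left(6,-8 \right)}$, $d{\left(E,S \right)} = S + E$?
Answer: $421$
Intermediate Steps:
$d{\left(E,S \right)} = E + S$
$o = 16$ ($o = \left(-8\right) \left(-2\right) = 16$)
$s{\left(F,c \right)} = c + 2 F$
$r{\left(a \right)} = 4 + 2 a^{2}$ ($r{\left(a \right)} = \left(a^{2} + a a\right) + \left(-8 + 2 \cdot 6\right) = \left(a^{2} + a^{2}\right) + \left(-8 + 12\right) = 2 a^{2} + 4 = 4 + 2 a^{2}$)
$r{\left(o \right)} - d{\left(44,51 \right)} = \left(4 + 2 \cdot 16^{2}\right) - \left(44 + 51\right) = \left(4 + 2 \cdot 256\right) - 95 = \left(4 + 512\right) - 95 = 516 - 95 = 421$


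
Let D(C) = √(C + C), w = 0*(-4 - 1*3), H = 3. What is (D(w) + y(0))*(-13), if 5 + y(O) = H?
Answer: 26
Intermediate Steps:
y(O) = -2 (y(O) = -5 + 3 = -2)
w = 0 (w = 0*(-4 - 3) = 0*(-7) = 0)
D(C) = √2*√C (D(C) = √(2*C) = √2*√C)
(D(w) + y(0))*(-13) = (√2*√0 - 2)*(-13) = (√2*0 - 2)*(-13) = (0 - 2)*(-13) = -2*(-13) = 26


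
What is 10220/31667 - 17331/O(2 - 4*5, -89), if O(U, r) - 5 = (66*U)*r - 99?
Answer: 530799583/3345238546 ≈ 0.15867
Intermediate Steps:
O(U, r) = -94 + 66*U*r (O(U, r) = 5 + ((66*U)*r - 99) = 5 + (66*U*r - 99) = 5 + (-99 + 66*U*r) = -94 + 66*U*r)
10220/31667 - 17331/O(2 - 4*5, -89) = 10220/31667 - 17331/(-94 + 66*(2 - 4*5)*(-89)) = 10220*(1/31667) - 17331/(-94 + 66*(2 - 20)*(-89)) = 10220/31667 - 17331/(-94 + 66*(-18)*(-89)) = 10220/31667 - 17331/(-94 + 105732) = 10220/31667 - 17331/105638 = 530799583/3345238546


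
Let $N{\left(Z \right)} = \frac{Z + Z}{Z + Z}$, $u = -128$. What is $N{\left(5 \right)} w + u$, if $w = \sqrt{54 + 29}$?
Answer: $-128 + \sqrt{83} \approx -118.89$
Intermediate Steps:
$N{\left(Z \right)} = 1$ ($N{\left(Z \right)} = \frac{2 Z}{2 Z} = 2 Z \frac{1}{2 Z} = 1$)
$w = \sqrt{83} \approx 9.1104$
$N{\left(5 \right)} w + u = 1 \sqrt{83} - 128 = \sqrt{83} - 128 = -128 + \sqrt{83}$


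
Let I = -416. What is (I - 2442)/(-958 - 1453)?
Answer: 2858/2411 ≈ 1.1854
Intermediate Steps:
(I - 2442)/(-958 - 1453) = (-416 - 2442)/(-958 - 1453) = -2858/(-2411) = -2858*(-1/2411) = 2858/2411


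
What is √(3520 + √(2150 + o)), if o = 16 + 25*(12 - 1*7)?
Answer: √(3520 + √2291) ≈ 59.732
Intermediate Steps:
o = 141 (o = 16 + 25*(12 - 7) = 16 + 25*5 = 16 + 125 = 141)
√(3520 + √(2150 + o)) = √(3520 + √(2150 + 141)) = √(3520 + √2291)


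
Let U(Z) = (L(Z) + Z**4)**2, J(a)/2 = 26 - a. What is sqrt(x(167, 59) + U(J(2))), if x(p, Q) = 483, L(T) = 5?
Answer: 2*sqrt(7044833378431) ≈ 5.3084e+6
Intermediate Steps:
J(a) = 52 - 2*a (J(a) = 2*(26 - a) = 52 - 2*a)
U(Z) = (5 + Z**4)**2
sqrt(x(167, 59) + U(J(2))) = sqrt(483 + (5 + (52 - 2*2)**4)**2) = sqrt(483 + (5 + (52 - 4)**4)**2) = sqrt(483 + (5 + 48**4)**2) = sqrt(483 + (5 + 5308416)**2) = sqrt(483 + 5308421**2) = sqrt(483 + 28179333513241) = sqrt(28179333513724) = 2*sqrt(7044833378431)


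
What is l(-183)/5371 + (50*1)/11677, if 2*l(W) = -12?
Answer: 198488/62717167 ≈ 0.0031648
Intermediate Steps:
l(W) = -6 (l(W) = (½)*(-12) = -6)
l(-183)/5371 + (50*1)/11677 = -6/5371 + (50*1)/11677 = -6*1/5371 + 50*(1/11677) = -6/5371 + 50/11677 = 198488/62717167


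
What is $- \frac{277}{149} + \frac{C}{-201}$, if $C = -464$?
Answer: $\frac{13459}{29949} \approx 0.4494$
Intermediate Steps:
$- \frac{277}{149} + \frac{C}{-201} = - \frac{277}{149} - \frac{464}{-201} = \left(-277\right) \frac{1}{149} - - \frac{464}{201} = - \frac{277}{149} + \frac{464}{201} = \frac{13459}{29949}$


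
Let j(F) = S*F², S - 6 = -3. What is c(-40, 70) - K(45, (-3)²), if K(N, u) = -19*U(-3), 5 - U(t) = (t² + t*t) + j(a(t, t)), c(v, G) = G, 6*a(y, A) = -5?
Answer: -2599/12 ≈ -216.58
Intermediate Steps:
S = 3 (S = 6 - 3 = 3)
a(y, A) = -⅚ (a(y, A) = (⅙)*(-5) = -⅚)
j(F) = 3*F²
U(t) = 35/12 - 2*t² (U(t) = 5 - ((t² + t*t) + 3*(-⅚)²) = 5 - ((t² + t²) + 3*(25/36)) = 5 - (2*t² + 25/12) = 5 - (25/12 + 2*t²) = 5 + (-25/12 - 2*t²) = 35/12 - 2*t²)
K(N, u) = 3439/12 (K(N, u) = -19*(35/12 - 2*(-3)²) = -19*(35/12 - 2*9) = -19*(35/12 - 18) = -19*(-181/12) = 3439/12)
c(-40, 70) - K(45, (-3)²) = 70 - 1*3439/12 = 70 - 3439/12 = -2599/12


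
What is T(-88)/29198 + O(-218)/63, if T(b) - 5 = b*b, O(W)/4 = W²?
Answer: 5550911195/1839474 ≈ 3017.7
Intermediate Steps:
O(W) = 4*W²
T(b) = 5 + b² (T(b) = 5 + b*b = 5 + b²)
T(-88)/29198 + O(-218)/63 = (5 + (-88)²)/29198 + (4*(-218)²)/63 = (5 + 7744)*(1/29198) + (4*47524)*(1/63) = 7749*(1/29198) + 190096*(1/63) = 7749/29198 + 190096/63 = 5550911195/1839474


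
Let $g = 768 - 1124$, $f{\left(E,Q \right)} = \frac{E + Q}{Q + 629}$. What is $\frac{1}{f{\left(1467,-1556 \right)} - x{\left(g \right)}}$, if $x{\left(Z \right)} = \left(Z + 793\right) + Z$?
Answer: $- \frac{927}{74998} \approx -0.01236$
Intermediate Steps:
$f{\left(E,Q \right)} = \frac{E + Q}{629 + Q}$
$g = -356$
$x{\left(Z \right)} = 793 + 2 Z$ ($x{\left(Z \right)} = \left(793 + Z\right) + Z = 793 + 2 Z$)
$\frac{1}{f{\left(1467,-1556 \right)} - x{\left(g \right)}} = \frac{1}{\frac{1467 - 1556}{629 - 1556} - \left(793 + 2 \left(-356\right)\right)} = \frac{1}{\frac{1}{-927} \left(-89\right) - \left(793 - 712\right)} = \frac{1}{\left(- \frac{1}{927}\right) \left(-89\right) - 81} = \frac{1}{\frac{89}{927} - 81} = \frac{1}{- \frac{74998}{927}} = - \frac{927}{74998}$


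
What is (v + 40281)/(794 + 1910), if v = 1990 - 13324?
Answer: 28947/2704 ≈ 10.705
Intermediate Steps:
v = -11334
(v + 40281)/(794 + 1910) = (-11334 + 40281)/(794 + 1910) = 28947/2704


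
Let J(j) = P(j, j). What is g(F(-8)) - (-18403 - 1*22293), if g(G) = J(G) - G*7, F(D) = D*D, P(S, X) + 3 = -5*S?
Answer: 39925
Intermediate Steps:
P(S, X) = -3 - 5*S
F(D) = D²
J(j) = -3 - 5*j
g(G) = -3 - 12*G (g(G) = (-3 - 5*G) - G*7 = (-3 - 5*G) - 7*G = -3 - 12*G)
g(F(-8)) - (-18403 - 1*22293) = (-3 - 12*(-8)²) - (-18403 - 1*22293) = (-3 - 12*64) - (-18403 - 22293) = (-3 - 768) - 1*(-40696) = -771 + 40696 = 39925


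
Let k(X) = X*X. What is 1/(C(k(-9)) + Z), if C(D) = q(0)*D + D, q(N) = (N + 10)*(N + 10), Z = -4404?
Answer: 1/3777 ≈ 0.00026476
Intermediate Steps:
q(N) = (10 + N)**2 (q(N) = (10 + N)*(10 + N) = (10 + N)**2)
k(X) = X**2
C(D) = 101*D (C(D) = (10 + 0)**2*D + D = 10**2*D + D = 100*D + D = 101*D)
1/(C(k(-9)) + Z) = 1/(101*(-9)**2 - 4404) = 1/(101*81 - 4404) = 1/(8181 - 4404) = 1/3777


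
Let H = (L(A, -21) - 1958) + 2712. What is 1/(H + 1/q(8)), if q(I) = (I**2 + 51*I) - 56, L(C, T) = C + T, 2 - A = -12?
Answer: 416/310753 ≈ 0.0013387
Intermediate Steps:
A = 14 (A = 2 - 1*(-12) = 2 + 12 = 14)
q(I) = -56 + I**2 + 51*I
H = 747 (H = ((14 - 21) - 1958) + 2712 = (-7 - 1958) + 2712 = -1965 + 2712 = 747)
1/(H + 1/q(8)) = 1/(747 + 1/(-56 + 8**2 + 51*8)) = 1/(747 + 1/(-56 + 64 + 408)) = 1/(747 + 1/416) = 1/(310753/416) = 416/310753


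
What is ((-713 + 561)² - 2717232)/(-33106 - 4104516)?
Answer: 1347064/2068811 ≈ 0.65113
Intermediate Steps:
((-713 + 561)² - 2717232)/(-33106 - 4104516) = ((-152)² - 2717232)/(-4137622) = (23104 - 2717232)*(-1/4137622) = -2694128*(-1/4137622) = 1347064/2068811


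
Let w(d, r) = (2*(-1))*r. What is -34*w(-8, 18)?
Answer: 1224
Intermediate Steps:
w(d, r) = -2*r
-34*w(-8, 18) = -(-68)*18 = -34*(-36) = 1224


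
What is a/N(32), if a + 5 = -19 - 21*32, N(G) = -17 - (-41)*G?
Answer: -696/1295 ≈ -0.53745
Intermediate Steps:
N(G) = -17 + 41*G
a = -696 (a = -5 + (-19 - 21*32) = -5 + (-19 - 672) = -5 - 691 = -696)
a/N(32) = -696/(-17 + 41*32) = -696/(-17 + 1312) = -696/1295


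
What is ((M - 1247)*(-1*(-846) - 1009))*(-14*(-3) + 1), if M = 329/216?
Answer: 1885582207/216 ≈ 8.7296e+6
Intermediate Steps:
M = 329/216 (M = 329*(1/216) = 329/216 ≈ 1.5231)
((M - 1247)*(-1*(-846) - 1009))*(-14*(-3) + 1) = ((329/216 - 1247)*(-1*(-846) - 1009))*(-14*(-3) + 1) = (-269023*(846 - 1009)/216)*(42 + 1) = -269023/216*(-163)*43 = (43850749/216)*43 = 1885582207/216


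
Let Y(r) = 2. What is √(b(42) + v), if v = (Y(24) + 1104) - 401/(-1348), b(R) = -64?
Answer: 3*√52610081/674 ≈ 32.285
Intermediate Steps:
v = 1491289/1348 (v = (2 + 1104) - 401/(-1348) = 1106 - 401*(-1/1348) = 1106 + 401/1348 = 1491289/1348 ≈ 1106.3)
√(b(42) + v) = √(-64 + 1491289/1348) = √(1405017/1348) = 3*√52610081/674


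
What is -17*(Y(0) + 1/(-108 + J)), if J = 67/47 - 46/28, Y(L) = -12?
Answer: 14537414/71207 ≈ 204.16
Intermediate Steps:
J = -143/658 (J = 67*(1/47) - 46*1/28 = 67/47 - 23/14 = -143/658 ≈ -0.21733)
-17*(Y(0) + 1/(-108 + J)) = -17*(-12 + 1/(-108 - 143/658)) = -17*(-12 + 1/(-71207/658)) = -17*(-12 - 658/71207) = -17*(-855142/71207) = 14537414/71207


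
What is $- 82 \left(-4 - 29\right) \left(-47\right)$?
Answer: $-127182$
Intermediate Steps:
$- 82 \left(-4 - 29\right) \left(-47\right) = \left(-82\right) \left(-33\right) \left(-47\right) = 2706 \left(-47\right) = -127182$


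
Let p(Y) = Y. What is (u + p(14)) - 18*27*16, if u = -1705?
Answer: -9467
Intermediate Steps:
(u + p(14)) - 18*27*16 = (-1705 + 14) - 18*27*16 = -1691 - 486*16 = -1691 - 7776 = -9467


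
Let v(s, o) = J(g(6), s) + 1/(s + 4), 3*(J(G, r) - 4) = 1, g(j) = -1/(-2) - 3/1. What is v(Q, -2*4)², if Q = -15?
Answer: 19600/1089 ≈ 17.998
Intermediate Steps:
g(j) = -5/2 (g(j) = -1*(-½) - 3*1 = ½ - 3 = -5/2)
J(G, r) = 13/3 (J(G, r) = 4 + (⅓)*1 = 4 + ⅓ = 13/3)
v(s, o) = 13/3 + 1/(4 + s) (v(s, o) = 13/3 + 1/(s + 4) = 13/3 + 1/(4 + s))
v(Q, -2*4)² = ((55 + 13*(-15))/(3*(4 - 15)))² = ((⅓)*(55 - 195)/(-11))² = ((⅓)*(-1/11)*(-140))² = (140/33)² = 19600/1089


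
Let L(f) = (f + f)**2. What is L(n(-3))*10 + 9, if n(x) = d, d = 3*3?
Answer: 3249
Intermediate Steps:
d = 9
n(x) = 9
L(f) = 4*f**2 (L(f) = (2*f)**2 = 4*f**2)
L(n(-3))*10 + 9 = (4*9**2)*10 + 9 = (4*81)*10 + 9 = 324*10 + 9 = 3240 + 9 = 3249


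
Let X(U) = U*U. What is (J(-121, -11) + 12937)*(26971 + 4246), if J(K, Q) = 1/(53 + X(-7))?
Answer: 41193172775/102 ≈ 4.0385e+8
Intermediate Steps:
X(U) = U**2
J(K, Q) = 1/102 (J(K, Q) = 1/(53 + (-7)**2) = 1/(53 + 49) = 1/102)
(J(-121, -11) + 12937)*(26971 + 4246) = (1/102 + 12937)*(26971 + 4246) = (1319575/102)*31217 = 41193172775/102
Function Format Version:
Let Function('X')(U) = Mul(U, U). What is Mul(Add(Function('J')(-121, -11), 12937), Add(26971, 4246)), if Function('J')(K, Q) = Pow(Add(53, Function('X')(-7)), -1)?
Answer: Rational(41193172775, 102) ≈ 4.0385e+8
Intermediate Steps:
Function('X')(U) = Pow(U, 2)
Function('J')(K, Q) = Rational(1, 102) (Function('J')(K, Q) = Pow(Add(53, Pow(-7, 2)), -1) = Pow(Add(53, 49), -1) = Pow(102, -1) = Rational(1, 102))
Mul(Add(Function('J')(-121, -11), 12937), Add(26971, 4246)) = Mul(Add(Rational(1, 102), 12937), Add(26971, 4246)) = Mul(Rational(1319575, 102), 31217) = Rational(41193172775, 102)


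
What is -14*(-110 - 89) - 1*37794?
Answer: -35008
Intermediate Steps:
-14*(-110 - 89) - 1*37794 = -14*(-199) - 37794 = 2786 - 37794 = -35008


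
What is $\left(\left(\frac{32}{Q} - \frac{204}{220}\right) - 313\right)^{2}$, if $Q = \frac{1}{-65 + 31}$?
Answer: $\frac{5945335236}{3025} \approx 1.9654 \cdot 10^{6}$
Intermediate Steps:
$Q = - \frac{1}{34}$ ($Q = \frac{1}{-34} = - \frac{1}{34} \approx -0.029412$)
$\left(\left(\frac{32}{Q} - \frac{204}{220}\right) - 313\right)^{2} = \left(\left(\frac{32}{- \frac{1}{34}} - \frac{204}{220}\right) - 313\right)^{2} = \left(\left(32 \left(-34\right) - \frac{51}{55}\right) - 313\right)^{2} = \left(\left(-1088 - \frac{51}{55}\right) - 313\right)^{2} = \left(- \frac{59891}{55} - 313\right)^{2} = \left(- \frac{77106}{55}\right)^{2} = \frac{5945335236}{3025}$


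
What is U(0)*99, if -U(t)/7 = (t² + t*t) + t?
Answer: 0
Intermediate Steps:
U(t) = -14*t² - 7*t (U(t) = -7*((t² + t*t) + t) = -7*((t² + t²) + t) = -7*(2*t² + t) = -7*(t + 2*t²) = -14*t² - 7*t)
U(0)*99 = -7*0*(1 + 2*0)*99 = -7*0*(1 + 0)*99 = -7*0*1*99 = 0*99 = 0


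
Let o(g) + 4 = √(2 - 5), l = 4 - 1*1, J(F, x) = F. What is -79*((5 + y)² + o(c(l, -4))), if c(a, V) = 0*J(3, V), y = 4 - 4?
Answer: -1659 - 79*I*√3 ≈ -1659.0 - 136.83*I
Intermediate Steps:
l = 3 (l = 4 - 1 = 3)
y = 0
c(a, V) = 0 (c(a, V) = 0*3 = 0)
o(g) = -4 + I*√3 (o(g) = -4 + √(2 - 5) = -4 + √(-3) = -4 + I*√3)
-79*((5 + y)² + o(c(l, -4))) = -79*((5 + 0)² + (-4 + I*√3)) = -79*(5² + (-4 + I*√3)) = -79*(25 + (-4 + I*√3)) = -79*(21 + I*√3) = -1659 - 79*I*√3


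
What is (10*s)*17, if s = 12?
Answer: 2040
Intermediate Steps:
(10*s)*17 = (10*12)*17 = 120*17 = 2040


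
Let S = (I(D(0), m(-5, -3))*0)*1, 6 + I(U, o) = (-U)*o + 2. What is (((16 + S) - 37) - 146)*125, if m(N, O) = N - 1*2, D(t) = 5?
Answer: -20875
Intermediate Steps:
m(N, O) = -2 + N (m(N, O) = N - 2 = -2 + N)
I(U, o) = -4 - U*o (I(U, o) = -6 + ((-U)*o + 2) = -6 + (-U*o + 2) = -6 + (2 - U*o) = -4 - U*o)
S = 0 (S = ((-4 - 1*5*(-2 - 5))*0)*1 = ((-4 - 1*5*(-7))*0)*1 = ((-4 + 35)*0)*1 = (31*0)*1 = 0*1 = 0)
(((16 + S) - 37) - 146)*125 = (((16 + 0) - 37) - 146)*125 = ((16 - 37) - 146)*125 = (-21 - 146)*125 = -167*125 = -20875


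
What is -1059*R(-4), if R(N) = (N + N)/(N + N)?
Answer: -1059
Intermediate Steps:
R(N) = 1 (R(N) = (2*N)/((2*N)) = (2*N)*(1/(2*N)) = 1)
-1059*R(-4) = -1059*1 = -1059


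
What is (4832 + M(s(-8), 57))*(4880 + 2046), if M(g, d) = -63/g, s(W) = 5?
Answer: 166895822/5 ≈ 3.3379e+7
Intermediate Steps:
(4832 + M(s(-8), 57))*(4880 + 2046) = (4832 - 63/5)*(4880 + 2046) = (4832 - 63*⅕)*6926 = (4832 - 63/5)*6926 = (24097/5)*6926 = 166895822/5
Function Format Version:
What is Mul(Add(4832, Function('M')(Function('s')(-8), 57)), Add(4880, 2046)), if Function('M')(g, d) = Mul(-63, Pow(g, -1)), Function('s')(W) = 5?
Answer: Rational(166895822, 5) ≈ 3.3379e+7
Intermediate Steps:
Mul(Add(4832, Function('M')(Function('s')(-8), 57)), Add(4880, 2046)) = Mul(Add(4832, Mul(-63, Pow(5, -1))), Add(4880, 2046)) = Mul(Add(4832, Mul(-63, Rational(1, 5))), 6926) = Mul(Add(4832, Rational(-63, 5)), 6926) = Mul(Rational(24097, 5), 6926) = Rational(166895822, 5)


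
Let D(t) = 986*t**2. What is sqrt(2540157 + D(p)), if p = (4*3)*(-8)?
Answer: sqrt(11627133) ≈ 3409.9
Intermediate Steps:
p = -96 (p = 12*(-8) = -96)
sqrt(2540157 + D(p)) = sqrt(2540157 + 986*(-96)**2) = sqrt(2540157 + 986*9216) = sqrt(2540157 + 9086976) = sqrt(11627133)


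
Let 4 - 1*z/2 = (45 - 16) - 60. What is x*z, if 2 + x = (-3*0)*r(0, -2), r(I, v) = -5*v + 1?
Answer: -140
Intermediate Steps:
r(I, v) = 1 - 5*v
z = 70 (z = 8 - 2*((45 - 16) - 60) = 8 - 2*(29 - 60) = 8 - 2*(-31) = 8 + 62 = 70)
x = -2 (x = -2 + (-3*0)*(1 - 5*(-2)) = -2 + 0*(1 + 10) = -2 + 0*11 = -2 + 0 = -2)
x*z = -2*70 = -140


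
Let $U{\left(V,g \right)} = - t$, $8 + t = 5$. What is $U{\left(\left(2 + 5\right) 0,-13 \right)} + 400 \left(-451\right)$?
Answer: $-180397$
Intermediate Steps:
$t = -3$ ($t = -8 + 5 = -3$)
$U{\left(V,g \right)} = 3$ ($U{\left(V,g \right)} = \left(-1\right) \left(-3\right) = 3$)
$U{\left(\left(2 + 5\right) 0,-13 \right)} + 400 \left(-451\right) = 3 + 400 \left(-451\right) = 3 - 180400 = -180397$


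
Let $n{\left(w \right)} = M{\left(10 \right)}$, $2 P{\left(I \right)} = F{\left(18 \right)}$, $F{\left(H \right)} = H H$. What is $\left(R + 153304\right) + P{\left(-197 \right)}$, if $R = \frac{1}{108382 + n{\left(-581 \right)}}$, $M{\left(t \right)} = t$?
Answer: $\frac{16634486673}{108392} \approx 1.5347 \cdot 10^{5}$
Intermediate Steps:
$F{\left(H \right)} = H^{2}$
$P{\left(I \right)} = 162$ ($P{\left(I \right)} = \frac{18^{2}}{2} = \frac{1}{2} \cdot 324 = 162$)
$n{\left(w \right)} = 10$
$R = \frac{1}{108392}$ ($R = \frac{1}{108382 + 10} = \frac{1}{108392} \approx 9.2258 \cdot 10^{-6}$)
$\left(R + 153304\right) + P{\left(-197 \right)} = \left(\frac{1}{108392} + 153304\right) + 162 = \frac{16616927169}{108392} + 162 = \frac{16634486673}{108392}$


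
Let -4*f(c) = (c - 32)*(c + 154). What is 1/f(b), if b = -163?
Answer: -4/1755 ≈ -0.0022792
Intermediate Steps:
f(c) = -(-32 + c)*(154 + c)/4 (f(c) = -(c - 32)*(c + 154)/4 = -(-32 + c)*(154 + c)/4)
1/f(b) = 1/(1232 - 61/2*(-163) - ¼*(-163)²) = 1/(1232 + 9943/2 - ¼*26569) = 1/(1232 + 9943/2 - 26569/4) = 1/(-1755/4) = -4/1755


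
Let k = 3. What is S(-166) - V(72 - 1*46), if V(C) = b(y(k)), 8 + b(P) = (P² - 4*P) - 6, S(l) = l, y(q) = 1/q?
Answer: -1357/9 ≈ -150.78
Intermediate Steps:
y(q) = 1/q
b(P) = -14 + P² - 4*P (b(P) = -8 + ((P² - 4*P) - 6) = -8 + (-6 + P² - 4*P) = -14 + P² - 4*P)
V(C) = -137/9 (V(C) = -14 + (1/3)² - 4/3 = -14 + (⅓)² - 4*⅓ = -14 + ⅑ - 4/3 = -137/9)
S(-166) - V(72 - 1*46) = -166 - 1*(-137/9) = -166 + 137/9 = -1357/9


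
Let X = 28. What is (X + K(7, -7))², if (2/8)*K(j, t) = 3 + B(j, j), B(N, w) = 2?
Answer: 2304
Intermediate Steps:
K(j, t) = 20 (K(j, t) = 4*(3 + 2) = 4*5 = 20)
(X + K(7, -7))² = (28 + 20)² = 48² = 2304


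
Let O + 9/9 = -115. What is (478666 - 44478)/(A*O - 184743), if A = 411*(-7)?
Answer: 434188/148989 ≈ 2.9142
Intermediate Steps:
A = -2877
O = -116 (O = -1 - 115 = -116)
(478666 - 44478)/(A*O - 184743) = (478666 - 44478)/(-2877*(-116) - 184743) = 434188/(333732 - 184743) = 434188/148989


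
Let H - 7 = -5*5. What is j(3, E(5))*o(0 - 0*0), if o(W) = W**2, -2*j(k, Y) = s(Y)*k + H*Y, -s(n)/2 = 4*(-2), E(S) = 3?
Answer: 0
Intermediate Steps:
H = -18 (H = 7 - 5*5 = 7 - 25 = -18)
s(n) = 16 (s(n) = -8*(-2) = -2*(-8) = 16)
j(k, Y) = -8*k + 9*Y (j(k, Y) = -(16*k - 18*Y)/2 = -(-18*Y + 16*k)/2 = -8*k + 9*Y)
j(3, E(5))*o(0 - 0*0) = (-8*3 + 9*3)*(0 - 0*0)**2 = (-24 + 27)*(0 - 1*0)**2 = 3*(0 + 0)**2 = 3*0**2 = 3*0 = 0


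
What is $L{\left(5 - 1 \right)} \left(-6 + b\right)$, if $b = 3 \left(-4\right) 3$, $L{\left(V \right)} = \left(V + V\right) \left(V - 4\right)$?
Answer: $0$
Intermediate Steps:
$L{\left(V \right)} = 2 V \left(-4 + V\right)$
$b = -36$ ($b = \left(-12\right) 3 = -36$)
$L{\left(5 - 1 \right)} \left(-6 + b\right) = 2 \left(5 - 1\right) \left(-4 + \left(5 - 1\right)\right) \left(-6 - 36\right) = 2 \cdot 4 \left(-4 + 4\right) \left(-42\right) = 2 \cdot 4 \cdot 0 \left(-42\right) = 0 \left(-42\right) = 0$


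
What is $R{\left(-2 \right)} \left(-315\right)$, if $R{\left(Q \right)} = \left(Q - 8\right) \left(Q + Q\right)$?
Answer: $-12600$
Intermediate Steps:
$R{\left(Q \right)} = 2 Q \left(-8 + Q\right)$ ($R{\left(Q \right)} = \left(Q - 8\right) 2 Q = \left(-8 + Q\right) 2 Q = 2 Q \left(-8 + Q\right)$)
$R{\left(-2 \right)} \left(-315\right) = 2 \left(-2\right) \left(-8 - 2\right) \left(-315\right) = 2 \left(-2\right) \left(-10\right) \left(-315\right) = 40 \left(-315\right) = -12600$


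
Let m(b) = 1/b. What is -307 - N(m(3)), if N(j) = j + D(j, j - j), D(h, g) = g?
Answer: -922/3 ≈ -307.33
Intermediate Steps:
N(j) = j (N(j) = j + (j - j) = j + 0 = j)
-307 - N(m(3)) = -307 - 1/3 = -307 - 1*⅓ = -307 - ⅓ = -922/3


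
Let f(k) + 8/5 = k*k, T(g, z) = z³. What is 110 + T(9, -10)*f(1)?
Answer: 710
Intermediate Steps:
f(k) = -8/5 + k² (f(k) = -8/5 + k*k = -8/5 + k²)
110 + T(9, -10)*f(1) = 110 + (-10)³*(-8/5 + 1²) = 110 - 1000*(-8/5 + 1) = 110 - 1000*(-⅗) = 110 + 600 = 710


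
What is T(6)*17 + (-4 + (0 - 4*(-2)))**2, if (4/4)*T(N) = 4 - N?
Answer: -18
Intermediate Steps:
T(N) = 4 - N
T(6)*17 + (-4 + (0 - 4*(-2)))**2 = (4 - 1*6)*17 + (-4 + (0 - 4*(-2)))**2 = (4 - 6)*17 + (-4 + (0 + 8))**2 = -2*17 + (-4 + 8)**2 = -34 + 4**2 = -34 + 16 = -18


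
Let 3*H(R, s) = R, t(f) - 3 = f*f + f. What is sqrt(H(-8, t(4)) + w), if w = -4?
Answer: 2*I*sqrt(15)/3 ≈ 2.582*I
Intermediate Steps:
t(f) = 3 + f + f**2 (t(f) = 3 + (f*f + f) = 3 + (f**2 + f) = 3 + (f + f**2) = 3 + f + f**2)
H(R, s) = R/3
sqrt(H(-8, t(4)) + w) = sqrt((1/3)*(-8) - 4) = sqrt(-8/3 - 4) = sqrt(-20/3) = 2*I*sqrt(15)/3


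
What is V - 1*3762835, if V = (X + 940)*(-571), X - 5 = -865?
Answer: -3808515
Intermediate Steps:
X = -860 (X = 5 - 865 = -860)
V = -45680 (V = (-860 + 940)*(-571) = 80*(-571) = -45680)
V - 1*3762835 = -45680 - 1*3762835 = -45680 - 3762835 = -3808515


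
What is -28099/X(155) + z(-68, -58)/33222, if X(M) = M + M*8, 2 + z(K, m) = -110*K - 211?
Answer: -307789171/15448230 ≈ -19.924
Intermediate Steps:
z(K, m) = -213 - 110*K (z(K, m) = -2 + (-110*K - 211) = -2 + (-211 - 110*K) = -213 - 110*K)
X(M) = 9*M (X(M) = M + 8*M = 9*M)
-28099/X(155) + z(-68, -58)/33222 = -28099/(9*155) + (-213 - 110*(-68))/33222 = -28099/1395 + (-213 + 7480)*(1/33222) = -28099*1/1395 + 7267*(1/33222) = -28099/1395 + 7267/33222 = -307789171/15448230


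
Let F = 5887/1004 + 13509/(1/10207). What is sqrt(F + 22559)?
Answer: 5*sqrt(1390144058293)/502 ≈ 11743.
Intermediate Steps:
F = 138437914339/1004 (F = 5887*(1/1004) + 13509/(1/10207) = 5887/1004 + 13509*10207 = 5887/1004 + 137886363 = 138437914339/1004 ≈ 1.3789e+8)
sqrt(F + 22559) = sqrt(138437914339/1004 + 22559) = sqrt(138460563575/1004) = 5*sqrt(1390144058293)/502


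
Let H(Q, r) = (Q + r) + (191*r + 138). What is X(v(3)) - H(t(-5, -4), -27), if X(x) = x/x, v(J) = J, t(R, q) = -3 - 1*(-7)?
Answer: 5043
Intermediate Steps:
t(R, q) = 4 (t(R, q) = -3 + 7 = 4)
X(x) = 1
H(Q, r) = 138 + Q + 192*r (H(Q, r) = (Q + r) + (138 + 191*r) = 138 + Q + 192*r)
X(v(3)) - H(t(-5, -4), -27) = 1 - (138 + 4 + 192*(-27)) = 1 - (138 + 4 - 5184) = 1 - 1*(-5042) = 1 + 5042 = 5043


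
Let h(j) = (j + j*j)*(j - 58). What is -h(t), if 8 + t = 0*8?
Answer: 3696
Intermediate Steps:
t = -8 (t = -8 + 0*8 = -8 + 0 = -8)
h(j) = (-58 + j)*(j + j²) (h(j) = (j + j²)*(-58 + j) = (-58 + j)*(j + j²))
-h(t) = -(-8)*(-58 + (-8)² - 57*(-8)) = -(-8)*(-58 + 64 + 456) = -(-8)*462 = -1*(-3696) = 3696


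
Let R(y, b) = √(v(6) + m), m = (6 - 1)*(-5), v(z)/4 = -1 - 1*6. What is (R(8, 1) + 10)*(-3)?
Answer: -30 - 3*I*√53 ≈ -30.0 - 21.84*I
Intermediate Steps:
v(z) = -28 (v(z) = 4*(-1 - 1*6) = 4*(-1 - 6) = 4*(-7) = -28)
m = -25 (m = 5*(-5) = -25)
R(y, b) = I*√53 (R(y, b) = √(-28 - 25) = √(-53) = I*√53)
(R(8, 1) + 10)*(-3) = (I*√53 + 10)*(-3) = (10 + I*√53)*(-3) = -30 - 3*I*√53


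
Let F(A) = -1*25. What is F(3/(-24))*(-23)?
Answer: 575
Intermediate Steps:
F(A) = -25
F(3/(-24))*(-23) = -25*(-23) = 575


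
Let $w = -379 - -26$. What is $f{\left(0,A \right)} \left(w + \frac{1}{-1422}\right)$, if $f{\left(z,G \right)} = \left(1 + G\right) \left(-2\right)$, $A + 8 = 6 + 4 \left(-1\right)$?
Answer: $- \frac{2509835}{711} \approx -3530.0$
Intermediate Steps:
$A = -6$ ($A = -8 + \left(6 + 4 \left(-1\right)\right) = -8 + \left(6 - 4\right) = -8 + 2 = -6$)
$f{\left(z,G \right)} = -2 - 2 G$
$w = -353$ ($w = -379 + 26 = -353$)
$f{\left(0,A \right)} \left(w + \frac{1}{-1422}\right) = \left(-2 - -12\right) \left(-353 + \frac{1}{-1422}\right) = \left(-2 + 12\right) \left(-353 - \frac{1}{1422}\right) = 10 \left(- \frac{501967}{1422}\right) = - \frac{2509835}{711}$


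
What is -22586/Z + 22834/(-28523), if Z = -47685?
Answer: -40419892/123647205 ≈ -0.32690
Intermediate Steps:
-22586/Z + 22834/(-28523) = -22586/(-47685) + 22834/(-28523) = -22586*(-1/47685) + 22834*(-1/28523) = 22586/47685 - 22834/28523 = -40419892/123647205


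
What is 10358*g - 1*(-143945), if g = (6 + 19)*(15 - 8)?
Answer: 1956595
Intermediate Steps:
g = 175 (g = 25*7 = 175)
10358*g - 1*(-143945) = 10358*175 - 1*(-143945) = 1812650 + 143945 = 1956595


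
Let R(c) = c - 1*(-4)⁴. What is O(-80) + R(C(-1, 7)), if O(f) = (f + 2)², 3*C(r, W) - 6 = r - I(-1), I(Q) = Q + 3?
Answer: 5829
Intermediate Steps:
I(Q) = 3 + Q
C(r, W) = 4/3 + r/3 (C(r, W) = 2 + (r - (3 - 1))/3 = 2 + (r - 1*2)/3 = 2 + (r - 2)/3 = 2 + (-2 + r)/3 = 2 + (-⅔ + r/3) = 4/3 + r/3)
R(c) = -256 + c (R(c) = c - 1*256 = c - 256 = -256 + c)
O(f) = (2 + f)²
O(-80) + R(C(-1, 7)) = (2 - 80)² + (-256 + (4/3 + (⅓)*(-1))) = (-78)² + (-256 + (4/3 - ⅓)) = 6084 + (-256 + 1) = 6084 - 255 = 5829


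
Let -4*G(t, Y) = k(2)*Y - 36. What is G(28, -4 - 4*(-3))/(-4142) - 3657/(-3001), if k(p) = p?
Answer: 15132289/12430142 ≈ 1.2174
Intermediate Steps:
G(t, Y) = 9 - Y/2 (G(t, Y) = -(2*Y - 36)/4 = -(-36 + 2*Y)/4 = 9 - Y/2)
G(28, -4 - 4*(-3))/(-4142) - 3657/(-3001) = (9 - (-4 - 4*(-3))/2)/(-4142) - 3657/(-3001) = (9 - (-4 + 12)/2)*(-1/4142) - 3657*(-1/3001) = (9 - 1/2*8)*(-1/4142) + 3657/3001 = (9 - 4)*(-1/4142) + 3657/3001 = 5*(-1/4142) + 3657/3001 = -5/4142 + 3657/3001 = 15132289/12430142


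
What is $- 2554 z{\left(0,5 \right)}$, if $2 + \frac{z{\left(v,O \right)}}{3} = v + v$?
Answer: $15324$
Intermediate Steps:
$z{\left(v,O \right)} = -6 + 6 v$ ($z{\left(v,O \right)} = -6 + 3 \left(v + v\right) = -6 + 3 \cdot 2 v = -6 + 6 v$)
$- 2554 z{\left(0,5 \right)} = - 2554 \left(-6 + 6 \cdot 0\right) = - 2554 \left(-6 + 0\right) = \left(-2554\right) \left(-6\right) = 15324$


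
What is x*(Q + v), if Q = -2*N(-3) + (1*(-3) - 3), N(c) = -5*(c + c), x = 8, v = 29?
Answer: -296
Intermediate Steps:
N(c) = -10*c
Q = -66 (Q = -(-20)*(-3) + (1*(-3) - 3) = -2*30 + (-3 - 3) = -60 - 6 = -66)
x*(Q + v) = 8*(-66 + 29) = 8*(-37) = -296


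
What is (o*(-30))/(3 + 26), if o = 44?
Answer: -1320/29 ≈ -45.517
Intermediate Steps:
(o*(-30))/(3 + 26) = (44*(-30))/(3 + 26) = -1320/29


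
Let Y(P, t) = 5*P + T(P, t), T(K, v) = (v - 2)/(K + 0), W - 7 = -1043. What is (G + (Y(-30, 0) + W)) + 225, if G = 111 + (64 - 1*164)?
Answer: -14249/15 ≈ -949.93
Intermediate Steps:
W = -1036 (W = 7 - 1043 = -1036)
T(K, v) = (-2 + v)/K
G = 11 (G = 111 + (64 - 164) = 111 - 100 = 11)
Y(P, t) = 5*P + (-2 + t)/P
(G + (Y(-30, 0) + W)) + 225 = (11 + ((-2 + 0 + 5*(-30)²)/(-30) - 1036)) + 225 = (11 + (-(-2 + 0 + 5*900)/30 - 1036)) + 225 = (11 + (-(-2 + 0 + 4500)/30 - 1036)) + 225 = (11 + (-1/30*4498 - 1036)) + 225 = (11 + (-2249/15 - 1036)) + 225 = (11 - 17789/15) + 225 = -17624/15 + 225 = -14249/15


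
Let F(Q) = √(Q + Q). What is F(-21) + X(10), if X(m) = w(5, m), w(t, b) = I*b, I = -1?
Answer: -10 + I*√42 ≈ -10.0 + 6.4807*I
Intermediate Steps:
w(t, b) = -b
X(m) = -m
F(Q) = √2*√Q (F(Q) = √(2*Q) = √2*√Q)
F(-21) + X(10) = √2*√(-21) - 1*10 = √2*(I*√21) - 10 = I*√42 - 10 = -10 + I*√42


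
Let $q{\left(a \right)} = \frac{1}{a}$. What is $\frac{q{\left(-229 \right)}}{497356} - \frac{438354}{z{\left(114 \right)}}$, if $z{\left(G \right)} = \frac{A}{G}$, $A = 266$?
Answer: $- \frac{21396908645785}{113894524} \approx -1.8787 \cdot 10^{5}$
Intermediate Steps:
$z{\left(G \right)} = \frac{266}{G}$
$\frac{q{\left(-229 \right)}}{497356} - \frac{438354}{z{\left(114 \right)}} = \frac{1}{\left(-229\right) 497356} - \frac{438354}{266 \cdot \frac{1}{114}} = \left(- \frac{1}{229}\right) \frac{1}{497356} - \frac{438354}{266 \cdot \frac{1}{114}} = - \frac{1}{113894524} - \frac{438354}{\frac{7}{3}} = - \frac{1}{113894524} - 187866 = - \frac{21396908645785}{113894524}$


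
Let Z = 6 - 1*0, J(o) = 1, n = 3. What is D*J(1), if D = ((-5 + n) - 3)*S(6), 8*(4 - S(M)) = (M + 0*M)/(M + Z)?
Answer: -315/16 ≈ -19.688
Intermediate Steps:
Z = 6 (Z = 6 + 0 = 6)
S(M) = 4 - M/(8*(6 + M)) (S(M) = 4 - (M + 0*M)/(8*(M + 6)) = 4 - (M + 0)/(8*(6 + M)) = 4 - M/(8*(6 + M)))
D = -315/16 (D = ((-5 + 3) - 3)*((192 + 31*6)/(8*(6 + 6))) = (-2 - 3)*((1/8)*(192 + 186)/12) = -5*378/(8*12) = -5*63/16 = -315/16 ≈ -19.688)
D*J(1) = -315/16*1 = -315/16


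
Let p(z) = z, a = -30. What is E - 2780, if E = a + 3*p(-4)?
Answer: -2822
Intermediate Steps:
E = -42 (E = -30 + 3*(-4) = -30 - 12 = -42)
E - 2780 = -42 - 2780 = -2822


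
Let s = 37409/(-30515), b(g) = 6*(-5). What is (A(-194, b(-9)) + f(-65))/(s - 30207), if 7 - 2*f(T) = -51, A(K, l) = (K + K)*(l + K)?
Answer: -2653004615/921804014 ≈ -2.8781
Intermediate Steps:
b(g) = -30
A(K, l) = 2*K*(K + l) (A(K, l) = (2*K)*(K + l) = 2*K*(K + l))
s = -37409/30515 (s = 37409*(-1/30515) = -37409/30515 ≈ -1.2259)
f(T) = 29 (f(T) = 7/2 - ½*(-51) = 7/2 + 51/2 = 29)
(A(-194, b(-9)) + f(-65))/(s - 30207) = (2*(-194)*(-194 - 30) + 29)/(-37409/30515 - 30207) = (2*(-194)*(-224) + 29)/(-921804014/30515) = (86912 + 29)*(-30515/921804014) = 86941*(-30515/921804014) = -2653004615/921804014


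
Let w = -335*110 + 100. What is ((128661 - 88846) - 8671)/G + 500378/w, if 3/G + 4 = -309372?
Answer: -19671879294063/6125 ≈ -3.2117e+9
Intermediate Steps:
G = -3/309376 (G = 3/(-4 - 309372) = 3/(-309376) = 3*(-1/309376) = -3/309376 ≈ -9.6969e-6)
w = -36750 (w = -36850 + 100 = -36750)
((128661 - 88846) - 8671)/G + 500378/w = ((128661 - 88846) - 8671)/(-3/309376) + 500378/(-36750) = (39815 - 8671)*(-309376/3) + 500378*(-1/36750) = 31144*(-309376/3) - 250189/18375 = -9635206144/3 - 250189/18375 = -19671879294063/6125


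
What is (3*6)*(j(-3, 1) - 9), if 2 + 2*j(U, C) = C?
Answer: -171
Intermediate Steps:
j(U, C) = -1 + C/2
(3*6)*(j(-3, 1) - 9) = (3*6)*((-1 + (½)*1) - 9) = 18*((-1 + ½) - 9) = 18*(-½ - 9) = 18*(-19/2) = -171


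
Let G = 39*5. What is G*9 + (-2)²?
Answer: 1759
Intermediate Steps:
G = 195
G*9 + (-2)² = 195*9 + (-2)² = 1755 + 4 = 1759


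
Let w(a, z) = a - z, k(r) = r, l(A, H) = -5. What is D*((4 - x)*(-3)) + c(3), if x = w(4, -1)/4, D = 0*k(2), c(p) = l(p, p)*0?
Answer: 0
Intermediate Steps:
c(p) = 0 (c(p) = -5*0 = 0)
D = 0 (D = 0*2 = 0)
x = 5/4 (x = (4 - 1*(-1))/4 = (4 + 1)*(1/4) = 5*(1/4) = 5/4 ≈ 1.2500)
D*((4 - x)*(-3)) + c(3) = 0*((4 - 1*5/4)*(-3)) + 0 = 0*((4 - 5/4)*(-3)) + 0 = 0*((11/4)*(-3)) + 0 = 0*(-33/4) + 0 = 0 + 0 = 0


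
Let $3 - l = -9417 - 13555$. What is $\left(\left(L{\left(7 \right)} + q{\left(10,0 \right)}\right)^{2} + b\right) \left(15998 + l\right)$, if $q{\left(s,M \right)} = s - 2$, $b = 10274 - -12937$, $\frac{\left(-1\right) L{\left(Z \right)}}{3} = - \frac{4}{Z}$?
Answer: $\frac{44505723999}{49} \approx 9.0828 \cdot 10^{8}$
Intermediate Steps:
$L{\left(Z \right)} = \frac{12}{Z}$ ($L{\left(Z \right)} = - 3 \left(- \frac{4}{Z}\right) = \frac{12}{Z}$)
$b = 23211$ ($b = 10274 + 12937 = 23211$)
$q{\left(s,M \right)} = -2 + s$ ($q{\left(s,M \right)} = s - 2 = -2 + s$)
$l = 22975$ ($l = 3 - \left(-9417 - 13555\right) = 3 - -22972 = 3 + 22972 = 22975$)
$\left(\left(L{\left(7 \right)} + q{\left(10,0 \right)}\right)^{2} + b\right) \left(15998 + l\right) = \left(\left(\frac{12}{7} + \left(-2 + 10\right)\right)^{2} + 23211\right) \left(15998 + 22975\right) = \left(\left(12 \cdot \frac{1}{7} + 8\right)^{2} + 23211\right) 38973 = \left(\left(\frac{12}{7} + 8\right)^{2} + 23211\right) 38973 = \left(\left(\frac{68}{7}\right)^{2} + 23211\right) 38973 = \left(\frac{4624}{49} + 23211\right) 38973 = \frac{1141963}{49} \cdot 38973 = \frac{44505723999}{49}$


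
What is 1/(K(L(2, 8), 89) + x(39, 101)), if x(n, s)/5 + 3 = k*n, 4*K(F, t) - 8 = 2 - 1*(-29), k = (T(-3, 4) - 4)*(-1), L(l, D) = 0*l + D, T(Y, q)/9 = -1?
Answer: 4/10119 ≈ 0.00039530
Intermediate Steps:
T(Y, q) = -9 (T(Y, q) = 9*(-1) = -9)
L(l, D) = D (L(l, D) = 0 + D = D)
k = 13 (k = (-9 - 4)*(-1) = -13*(-1) = 13)
K(F, t) = 39/4 (K(F, t) = 2 + (2 - 1*(-29))/4 = 2 + (2 + 29)/4 = 2 + (1/4)*31 = 2 + 31/4 = 39/4)
x(n, s) = -15 + 65*n (x(n, s) = -15 + 5*(13*n) = -15 + 65*n)
1/(K(L(2, 8), 89) + x(39, 101)) = 1/(39/4 + (-15 + 65*39)) = 1/(39/4 + (-15 + 2535)) = 1/(39/4 + 2520) = 1/(10119/4) = 4/10119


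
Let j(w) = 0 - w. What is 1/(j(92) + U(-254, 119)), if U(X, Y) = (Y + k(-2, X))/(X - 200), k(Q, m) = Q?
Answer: -454/41885 ≈ -0.010839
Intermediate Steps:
j(w) = -w
U(X, Y) = (-2 + Y)/(-200 + X) (U(X, Y) = (Y - 2)/(X - 200) = (-2 + Y)/(-200 + X))
1/(j(92) + U(-254, 119)) = 1/(-1*92 + (-2 + 119)/(-200 - 254)) = 1/(-92 + 117/(-454)) = 1/(-92 - 1/454*117) = 1/(-92 - 117/454) = 1/(-41885/454) = -454/41885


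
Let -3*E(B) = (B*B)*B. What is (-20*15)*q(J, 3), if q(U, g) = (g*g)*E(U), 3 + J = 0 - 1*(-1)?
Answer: -7200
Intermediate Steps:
E(B) = -B³/3 (E(B) = -B*B*B/3 = -B²*B/3 = -B³/3)
J = -2 (J = -3 + (0 - 1*(-1)) = -3 + (0 + 1) = -3 + 1 = -2)
q(U, g) = -U³*g²/3 (q(U, g) = (g*g)*(-U³/3) = g²*(-U³/3) = -U³*g²/3)
(-20*15)*q(J, 3) = (-20*15)*(-⅓*(-2)³*3²) = -(-100)*(-8)*9 = -300*24 = -7200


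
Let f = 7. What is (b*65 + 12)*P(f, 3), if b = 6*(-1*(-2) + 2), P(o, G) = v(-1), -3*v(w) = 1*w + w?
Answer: 1048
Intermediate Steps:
v(w) = -2*w/3 (v(w) = -(1*w + w)/3 = -(w + w)/3 = -2*w/3)
P(o, G) = 2/3 (P(o, G) = -2/3*(-1) = 2/3)
b = 24 (b = 6*(2 + 2) = 6*4 = 24)
(b*65 + 12)*P(f, 3) = (24*65 + 12)*(2/3) = (1560 + 12)*(2/3) = 1572*(2/3) = 1048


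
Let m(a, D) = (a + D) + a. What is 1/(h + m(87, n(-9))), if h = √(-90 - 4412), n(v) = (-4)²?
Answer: 95/20301 - I*√4502/40602 ≈ 0.0046796 - 0.0016526*I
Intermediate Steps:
n(v) = 16
m(a, D) = D + 2*a (m(a, D) = (D + a) + a = D + 2*a)
h = I*√4502 (h = √(-4502) = I*√4502 ≈ 67.097*I)
1/(h + m(87, n(-9))) = 1/(I*√4502 + (16 + 2*87)) = 1/(I*√4502 + (16 + 174)) = 1/(I*√4502 + 190) = 1/(190 + I*√4502)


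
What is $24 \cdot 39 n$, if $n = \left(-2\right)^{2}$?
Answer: $3744$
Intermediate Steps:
$n = 4$
$24 \cdot 39 n = 24 \cdot 39 \cdot 4 = 936 \cdot 4 = 3744$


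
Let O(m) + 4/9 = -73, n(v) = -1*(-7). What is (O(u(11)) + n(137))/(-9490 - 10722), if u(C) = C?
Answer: 299/90954 ≈ 0.0032874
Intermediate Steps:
n(v) = 7
O(m) = -661/9 (O(m) = -4/9 - 73 = -661/9)
(O(u(11)) + n(137))/(-9490 - 10722) = (-661/9 + 7)/(-9490 - 10722) = -598/9/(-20212) = -598/9*(-1/20212) = 299/90954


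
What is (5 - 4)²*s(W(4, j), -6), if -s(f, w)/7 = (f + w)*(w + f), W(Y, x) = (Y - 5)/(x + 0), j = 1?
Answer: -343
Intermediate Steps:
W(Y, x) = (-5 + Y)/x
s(f, w) = -7*(f + w)² (s(f, w) = -7*(f + w)*(w + f) = -7*(f + w)*(f + w) = -7*(f + w)²)
(5 - 4)²*s(W(4, j), -6) = (5 - 4)²*(-7*((-5 + 4)/1 - 6)²) = 1²*(-7*(1*(-1) - 6)²) = 1*(-7*(-1 - 6)²) = 1*(-7*(-7)²) = 1*(-7*49) = 1*(-343) = -343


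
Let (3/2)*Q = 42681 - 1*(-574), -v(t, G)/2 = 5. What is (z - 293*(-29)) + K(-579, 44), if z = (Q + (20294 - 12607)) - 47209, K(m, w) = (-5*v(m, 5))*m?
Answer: -93415/3 ≈ -31138.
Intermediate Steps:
v(t, G) = -10 (v(t, G) = -2*5 = -10)
K(m, w) = 50*m (K(m, w) = (-5*(-10))*m = 50*m)
Q = 86510/3 (Q = 2*(42681 - 1*(-574))/3 = 2*(42681 + 574)/3 = (⅔)*43255 = 86510/3 ≈ 28837.)
z = -32056/3 (z = (86510/3 + (20294 - 12607)) - 47209 = (86510/3 + 7687) - 47209 = 109571/3 - 47209 = -32056/3 ≈ -10685.)
(z - 293*(-29)) + K(-579, 44) = (-32056/3 - 293*(-29)) + 50*(-579) = (-32056/3 + 8497) - 28950 = -6565/3 - 28950 = -93415/3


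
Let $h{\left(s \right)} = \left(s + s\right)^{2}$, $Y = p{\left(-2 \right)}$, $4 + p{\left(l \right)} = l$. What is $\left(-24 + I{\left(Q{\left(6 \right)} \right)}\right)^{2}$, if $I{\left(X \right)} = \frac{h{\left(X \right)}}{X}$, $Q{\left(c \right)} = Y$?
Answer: $2304$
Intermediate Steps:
$p{\left(l \right)} = -4 + l$
$Y = -6$ ($Y = -4 - 2 = -6$)
$h{\left(s \right)} = 4 s^{2}$ ($h{\left(s \right)} = \left(2 s\right)^{2} = 4 s^{2}$)
$Q{\left(c \right)} = -6$
$I{\left(X \right)} = 4 X$ ($I{\left(X \right)} = \frac{4 X^{2}}{X} = 4 X$)
$\left(-24 + I{\left(Q{\left(6 \right)} \right)}\right)^{2} = \left(-24 + 4 \left(-6\right)\right)^{2} = \left(-24 - 24\right)^{2} = \left(-48\right)^{2} = 2304$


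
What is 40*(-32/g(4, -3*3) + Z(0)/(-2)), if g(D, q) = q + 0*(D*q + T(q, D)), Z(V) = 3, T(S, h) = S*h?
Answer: 740/9 ≈ 82.222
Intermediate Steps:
g(D, q) = q (g(D, q) = q + 0*(D*q + q*D) = q + 0*(D*q + D*q) = q + 0*(2*D*q) = q + 0 = q)
40*(-32/g(4, -3*3) + Z(0)/(-2)) = 40*(-32/((-3*3)) + 3/(-2)) = 40*(-32/(-9) + 3*(-½)) = 40*(-32*(-⅑) - 3/2) = 40*(32/9 - 3/2) = 40*(37/18) = 740/9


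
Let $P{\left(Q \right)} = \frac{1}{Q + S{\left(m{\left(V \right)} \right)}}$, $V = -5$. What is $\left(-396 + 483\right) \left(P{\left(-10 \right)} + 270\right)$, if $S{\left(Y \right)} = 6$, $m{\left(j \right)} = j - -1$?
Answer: $\frac{93873}{4} \approx 23468.0$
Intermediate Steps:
$m{\left(j \right)} = 1 + j$ ($m{\left(j \right)} = j + 1 = 1 + j$)
$P{\left(Q \right)} = \frac{1}{6 + Q}$ ($P{\left(Q \right)} = \frac{1}{Q + 6} = \frac{1}{6 + Q}$)
$\left(-396 + 483\right) \left(P{\left(-10 \right)} + 270\right) = \left(-396 + 483\right) \left(\frac{1}{6 - 10} + 270\right) = 87 \left(\frac{1}{-4} + 270\right) = 87 \left(- \frac{1}{4} + 270\right) = 87 \cdot \frac{1079}{4} = \frac{93873}{4}$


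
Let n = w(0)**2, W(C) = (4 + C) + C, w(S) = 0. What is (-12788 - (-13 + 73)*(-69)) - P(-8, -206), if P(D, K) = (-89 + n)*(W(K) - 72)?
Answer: -51368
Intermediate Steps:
W(C) = 4 + 2*C
n = 0 (n = 0**2 = 0)
P(D, K) = 6052 - 178*K (P(D, K) = (-89 + 0)*((4 + 2*K) - 72) = -89*(-68 + 2*K) = 6052 - 178*K)
(-12788 - (-13 + 73)*(-69)) - P(-8, -206) = (-12788 - (-13 + 73)*(-69)) - (6052 - 178*(-206)) = (-12788 - 60*(-69)) - (6052 + 36668) = (-12788 - 1*(-4140)) - 1*42720 = (-12788 + 4140) - 42720 = -8648 - 42720 = -51368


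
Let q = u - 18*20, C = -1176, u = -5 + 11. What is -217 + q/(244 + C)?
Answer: -100945/466 ≈ -216.62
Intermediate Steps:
u = 6
q = -354 (q = 6 - 18*20 = 6 - 360 = -354)
-217 + q/(244 + C) = -217 - 354/(244 - 1176) = -217 - 354/(-932) = -217 - 354*(-1/932) = -217 + 177/466 = -100945/466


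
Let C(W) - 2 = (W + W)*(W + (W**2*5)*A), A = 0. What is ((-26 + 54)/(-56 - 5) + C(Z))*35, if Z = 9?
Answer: 349160/61 ≈ 5723.9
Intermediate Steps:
C(W) = 2 + 2*W**2 (C(W) = 2 + (W + W)*(W + (W**2*5)*0) = 2 + (2*W)*(W + (5*W**2)*0) = 2 + (2*W)*(W + 0) = 2 + (2*W)*W = 2 + 2*W**2)
((-26 + 54)/(-56 - 5) + C(Z))*35 = ((-26 + 54)/(-56 - 5) + (2 + 2*9**2))*35 = (28/(-61) + (2 + 2*81))*35 = (28*(-1/61) + (2 + 162))*35 = (-28/61 + 164)*35 = (9976/61)*35 = 349160/61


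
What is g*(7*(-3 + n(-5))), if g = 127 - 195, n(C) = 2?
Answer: 476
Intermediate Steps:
g = -68
g*(7*(-3 + n(-5))) = -476*(-3 + 2) = -476*(-1) = -68*(-7) = 476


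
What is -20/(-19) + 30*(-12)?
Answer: -6820/19 ≈ -358.95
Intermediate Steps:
-20/(-19) + 30*(-12) = -20*(-1/19) - 360 = 20/19 - 360 = -6820/19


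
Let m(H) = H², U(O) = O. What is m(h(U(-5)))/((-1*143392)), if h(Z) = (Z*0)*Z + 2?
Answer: -1/35848 ≈ -2.7896e-5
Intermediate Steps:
h(Z) = 2 (h(Z) = 0*Z + 2 = 0 + 2 = 2)
m(h(U(-5)))/((-1*143392)) = 2²/((-1*143392)) = 4/(-143392) = 4*(-1/143392) = -1/35848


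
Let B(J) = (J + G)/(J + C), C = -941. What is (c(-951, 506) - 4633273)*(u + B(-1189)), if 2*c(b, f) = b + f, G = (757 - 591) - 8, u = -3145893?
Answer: 291529576323913/20 ≈ 1.4576e+13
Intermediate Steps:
G = 158 (G = 166 - 8 = 158)
B(J) = (158 + J)/(-941 + J) (B(J) = (J + 158)/(J - 941) = (158 + J)/(-941 + J))
c(b, f) = b/2 + f/2 (c(b, f) = (b + f)/2 = b/2 + f/2)
(c(-951, 506) - 4633273)*(u + B(-1189)) = (((½)*(-951) + (½)*506) - 4633273)*(-3145893 + (158 - 1189)/(-941 - 1189)) = ((-951/2 + 253) - 4633273)*(-3145893 - 1031/(-2130)) = (-445/2 - 4633273)*(-3145893 - 1/2130*(-1031)) = -9266991*(-3145893 + 1031/2130)/2 = -9266991/2*(-6700751059/2130) = 291529576323913/20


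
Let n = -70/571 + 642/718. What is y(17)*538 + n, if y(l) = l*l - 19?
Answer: 29776860301/204989 ≈ 1.4526e+5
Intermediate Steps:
y(l) = -19 + l² (y(l) = l² - 19 = -19 + l²)
n = 158161/204989 (n = -70*1/571 + 642*(1/718) = -70/571 + 321/359 = 158161/204989 ≈ 0.77156)
y(17)*538 + n = (-19 + 17²)*538 + 158161/204989 = (-19 + 289)*538 + 158161/204989 = 270*538 + 158161/204989 = 145260 + 158161/204989 = 29776860301/204989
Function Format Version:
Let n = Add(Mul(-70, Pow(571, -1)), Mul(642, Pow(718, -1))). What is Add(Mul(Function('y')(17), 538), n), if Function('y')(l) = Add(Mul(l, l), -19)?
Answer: Rational(29776860301, 204989) ≈ 1.4526e+5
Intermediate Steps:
Function('y')(l) = Add(-19, Pow(l, 2)) (Function('y')(l) = Add(Pow(l, 2), -19) = Add(-19, Pow(l, 2)))
n = Rational(158161, 204989) (n = Add(Mul(-70, Rational(1, 571)), Mul(642, Rational(1, 718))) = Add(Rational(-70, 571), Rational(321, 359)) = Rational(158161, 204989) ≈ 0.77156)
Add(Mul(Function('y')(17), 538), n) = Add(Mul(Add(-19, Pow(17, 2)), 538), Rational(158161, 204989)) = Add(Mul(Add(-19, 289), 538), Rational(158161, 204989)) = Add(Mul(270, 538), Rational(158161, 204989)) = Add(145260, Rational(158161, 204989)) = Rational(29776860301, 204989)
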